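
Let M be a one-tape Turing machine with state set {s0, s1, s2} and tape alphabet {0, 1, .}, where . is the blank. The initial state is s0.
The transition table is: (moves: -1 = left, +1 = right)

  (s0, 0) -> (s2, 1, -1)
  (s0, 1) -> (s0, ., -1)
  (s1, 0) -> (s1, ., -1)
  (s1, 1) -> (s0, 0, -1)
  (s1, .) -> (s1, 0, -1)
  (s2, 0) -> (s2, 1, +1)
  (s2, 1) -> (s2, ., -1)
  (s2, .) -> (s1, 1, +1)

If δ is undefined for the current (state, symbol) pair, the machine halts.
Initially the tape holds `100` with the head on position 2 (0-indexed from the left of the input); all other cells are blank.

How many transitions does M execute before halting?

s0 | ..10[0]   read 0 → write 1, move -1, go to s2
s2 | ..1[0]1   read 0 → write 1, move +1, go to s2
s2 | ..11[1]   read 1 → write ., move -1, go to s2
s2 | ..1[1].   read 1 → write ., move -1, go to s2
s2 | ..[1]..   read 1 → write ., move -1, go to s2
s2 | .[.]...   read . → write 1, move +1, go to s1
s1 | .1[.]..   read . → write 0, move -1, go to s1
s1 | .[1]0..   read 1 → write 0, move -1, go to s0
s0 | [.]00..
M halts after 8 transitions.

8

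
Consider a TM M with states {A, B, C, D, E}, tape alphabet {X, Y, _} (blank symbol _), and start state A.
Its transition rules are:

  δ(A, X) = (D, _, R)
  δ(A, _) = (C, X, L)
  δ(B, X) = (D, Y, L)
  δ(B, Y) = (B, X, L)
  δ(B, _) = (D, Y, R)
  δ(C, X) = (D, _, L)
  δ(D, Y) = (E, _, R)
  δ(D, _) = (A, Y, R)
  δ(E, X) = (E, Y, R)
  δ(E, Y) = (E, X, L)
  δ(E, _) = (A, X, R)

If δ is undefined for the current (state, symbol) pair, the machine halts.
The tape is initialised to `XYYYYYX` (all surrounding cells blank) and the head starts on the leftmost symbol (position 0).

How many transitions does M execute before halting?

state=A head=0 tape=[X]YYYYYX____   (A,X)→(D,_,R)
state=D head=1 tape=_[Y]YYYYX____   (D,Y)→(E,_,R)
state=E head=2 tape=__[Y]YYYX____   (E,Y)→(E,X,L)
state=E head=1 tape=_[_]XYYYX____   (E,_)→(A,X,R)
state=A head=2 tape=_X[X]YYYX____   (A,X)→(D,_,R)
state=D head=3 tape=_X_[Y]YYX____   (D,Y)→(E,_,R)
state=E head=4 tape=_X__[Y]YX____   (E,Y)→(E,X,L)
state=E head=3 tape=_X_[_]XYX____   (E,_)→(A,X,R)
state=A head=4 tape=_X_X[X]YX____   (A,X)→(D,_,R)
state=D head=5 tape=_X_X_[Y]X____   (D,Y)→(E,_,R)
state=E head=6 tape=_X_X__[X]____   (E,X)→(E,Y,R)
state=E head=7 tape=_X_X__Y[_]___   (E,_)→(A,X,R)
state=A head=8 tape=_X_X__YX[_]__   (A,_)→(C,X,L)
state=C head=7 tape=_X_X__Y[X]X__   (C,X)→(D,_,L)
state=D head=6 tape=_X_X__[Y]_X__   (D,Y)→(E,_,R)
state=E head=7 tape=_X_X___[_]X__   (E,_)→(A,X,R)
state=A head=8 tape=_X_X___X[X]__   (A,X)→(D,_,R)
state=D head=9 tape=_X_X___X_[_]_   (D,_)→(A,Y,R)
state=A head=10 tape=_X_X___X_Y[_]   (A,_)→(C,X,L)
state=C head=9 tape=_X_X___X_[Y]X
M halts after 19 transitions.

19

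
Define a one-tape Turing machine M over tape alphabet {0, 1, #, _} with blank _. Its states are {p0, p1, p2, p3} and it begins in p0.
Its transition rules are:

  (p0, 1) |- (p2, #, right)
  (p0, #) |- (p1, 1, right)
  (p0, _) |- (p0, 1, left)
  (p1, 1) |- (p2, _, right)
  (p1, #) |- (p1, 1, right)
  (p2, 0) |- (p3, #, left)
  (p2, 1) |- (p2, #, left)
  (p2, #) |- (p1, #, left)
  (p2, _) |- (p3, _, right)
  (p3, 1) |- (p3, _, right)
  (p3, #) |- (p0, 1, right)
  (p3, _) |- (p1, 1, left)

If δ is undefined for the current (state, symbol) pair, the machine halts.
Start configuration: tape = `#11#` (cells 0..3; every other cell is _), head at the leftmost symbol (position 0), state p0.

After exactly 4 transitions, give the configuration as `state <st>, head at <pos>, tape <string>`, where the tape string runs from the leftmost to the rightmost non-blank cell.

state p3, head at 2, tape 1_##

state=p0 head=0 tape=[#]11#   (p0,#)→(p1,1,right)
state=p1 head=1 tape=1[1]1#   (p1,1)→(p2,_,right)
state=p2 head=2 tape=1_[1]#   (p2,1)→(p2,#,left)
state=p2 head=1 tape=1[_]##   (p2,_)→(p3,_,right)
state=p3 head=2 tape=1_[#]#
After 4 steps: state p3, head at 2, tape 1_##.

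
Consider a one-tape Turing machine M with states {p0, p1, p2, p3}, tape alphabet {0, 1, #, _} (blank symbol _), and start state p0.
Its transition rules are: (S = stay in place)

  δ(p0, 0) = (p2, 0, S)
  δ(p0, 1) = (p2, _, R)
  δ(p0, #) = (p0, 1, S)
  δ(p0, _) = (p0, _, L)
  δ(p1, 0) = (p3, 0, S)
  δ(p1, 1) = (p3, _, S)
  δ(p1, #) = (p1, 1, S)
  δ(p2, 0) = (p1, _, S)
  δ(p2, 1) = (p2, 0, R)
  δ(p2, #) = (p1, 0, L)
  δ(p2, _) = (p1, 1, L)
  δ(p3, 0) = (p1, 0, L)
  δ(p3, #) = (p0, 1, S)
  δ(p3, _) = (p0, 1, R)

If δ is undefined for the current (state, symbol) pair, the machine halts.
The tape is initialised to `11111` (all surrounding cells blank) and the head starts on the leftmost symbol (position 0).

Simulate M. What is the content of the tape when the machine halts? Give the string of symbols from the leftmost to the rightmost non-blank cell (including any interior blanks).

state=p0 head=0 tape=[1]1111_   (p0,1)→(p2,_,R)
state=p2 head=1 tape=_[1]111_   (p2,1)→(p2,0,R)
state=p2 head=2 tape=_0[1]11_   (p2,1)→(p2,0,R)
state=p2 head=3 tape=_00[1]1_   (p2,1)→(p2,0,R)
state=p2 head=4 tape=_000[1]_   (p2,1)→(p2,0,R)
state=p2 head=5 tape=_0000[_]   (p2,_)→(p1,1,L)
state=p1 head=4 tape=_000[0]1   (p1,0)→(p3,0,S)
state=p3 head=4 tape=_000[0]1   (p3,0)→(p1,0,L)
state=p1 head=3 tape=_00[0]01   (p1,0)→(p3,0,S)
state=p3 head=3 tape=_00[0]01   (p3,0)→(p1,0,L)
state=p1 head=2 tape=_0[0]001   (p1,0)→(p3,0,S)
state=p3 head=2 tape=_0[0]001   (p3,0)→(p1,0,L)
state=p1 head=1 tape=_[0]0001   (p1,0)→(p3,0,S)
state=p3 head=1 tape=_[0]0001   (p3,0)→(p1,0,L)
state=p1 head=0 tape=[_]00001
The non-blank tape span at halt is 00001.

00001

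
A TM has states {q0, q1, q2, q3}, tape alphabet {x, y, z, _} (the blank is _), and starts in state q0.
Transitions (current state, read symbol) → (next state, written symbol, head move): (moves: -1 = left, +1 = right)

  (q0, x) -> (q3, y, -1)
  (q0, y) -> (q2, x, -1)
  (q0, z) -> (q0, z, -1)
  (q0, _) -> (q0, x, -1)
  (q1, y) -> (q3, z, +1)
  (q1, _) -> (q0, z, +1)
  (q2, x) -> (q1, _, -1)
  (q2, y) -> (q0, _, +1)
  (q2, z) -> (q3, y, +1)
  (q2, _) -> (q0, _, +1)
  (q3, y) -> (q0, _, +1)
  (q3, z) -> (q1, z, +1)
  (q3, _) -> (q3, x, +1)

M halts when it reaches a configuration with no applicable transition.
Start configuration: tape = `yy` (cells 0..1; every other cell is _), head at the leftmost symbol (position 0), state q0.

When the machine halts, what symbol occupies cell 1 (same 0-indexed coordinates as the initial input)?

state=q0 head=0 tape=_[y]y_   (q0,y)→(q2,x,-1)
state=q2 head=-1 tape=[_]xy_   (q2,_)→(q0,_,+1)
state=q0 head=0 tape=_[x]y_   (q0,x)→(q3,y,-1)
state=q3 head=-1 tape=[_]yy_   (q3,_)→(q3,x,+1)
state=q3 head=0 tape=x[y]y_   (q3,y)→(q0,_,+1)
state=q0 head=1 tape=x_[y]_   (q0,y)→(q2,x,-1)
state=q2 head=0 tape=x[_]x_   (q2,_)→(q0,_,+1)
state=q0 head=1 tape=x_[x]_   (q0,x)→(q3,y,-1)
state=q3 head=0 tape=x[_]y_   (q3,_)→(q3,x,+1)
state=q3 head=1 tape=xx[y]_   (q3,y)→(q0,_,+1)
state=q0 head=2 tape=xx_[_]   (q0,_)→(q0,x,-1)
state=q0 head=1 tape=xx[_]x   (q0,_)→(q0,x,-1)
state=q0 head=0 tape=x[x]xx   (q0,x)→(q3,y,-1)
state=q3 head=-1 tape=[x]yxx
Cell 1 holds x when M halts.

x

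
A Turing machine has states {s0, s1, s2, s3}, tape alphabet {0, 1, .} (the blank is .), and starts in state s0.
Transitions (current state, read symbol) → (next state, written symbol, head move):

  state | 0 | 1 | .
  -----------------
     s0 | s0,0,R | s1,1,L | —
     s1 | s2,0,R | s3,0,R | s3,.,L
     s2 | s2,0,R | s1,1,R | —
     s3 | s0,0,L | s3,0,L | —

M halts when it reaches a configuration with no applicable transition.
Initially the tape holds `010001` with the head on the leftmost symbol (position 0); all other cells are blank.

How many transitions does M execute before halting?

14

s0 | [0]10001.   read 0 → write 0, move R, go to s0
s0 | 0[1]0001.   read 1 → write 1, move L, go to s1
s1 | [0]10001.   read 0 → write 0, move R, go to s2
s2 | 0[1]0001.   read 1 → write 1, move R, go to s1
s1 | 01[0]001.   read 0 → write 0, move R, go to s2
s2 | 010[0]01.   read 0 → write 0, move R, go to s2
s2 | 0100[0]1.   read 0 → write 0, move R, go to s2
s2 | 01000[1].   read 1 → write 1, move R, go to s1
s1 | 010001[.]   read . → write ., move L, go to s3
s3 | 01000[1].   read 1 → write 0, move L, go to s3
s3 | 0100[0]0.   read 0 → write 0, move L, go to s0
s0 | 010[0]00.   read 0 → write 0, move R, go to s0
s0 | 0100[0]0.   read 0 → write 0, move R, go to s0
s0 | 01000[0].   read 0 → write 0, move R, go to s0
s0 | 010000[.]
M halts after 14 transitions.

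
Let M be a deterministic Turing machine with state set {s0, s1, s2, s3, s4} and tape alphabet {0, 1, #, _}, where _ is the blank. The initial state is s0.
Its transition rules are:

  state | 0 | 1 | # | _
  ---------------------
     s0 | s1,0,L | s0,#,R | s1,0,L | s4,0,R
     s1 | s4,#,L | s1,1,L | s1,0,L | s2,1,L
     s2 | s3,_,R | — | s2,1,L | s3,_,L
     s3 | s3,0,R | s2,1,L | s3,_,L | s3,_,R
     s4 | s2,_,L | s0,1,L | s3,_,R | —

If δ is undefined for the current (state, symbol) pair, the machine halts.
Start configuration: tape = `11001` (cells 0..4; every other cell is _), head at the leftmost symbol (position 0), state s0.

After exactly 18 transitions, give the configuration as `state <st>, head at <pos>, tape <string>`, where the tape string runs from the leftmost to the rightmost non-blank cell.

state s2, head at -2, tape 100001

state=s0 head=0 tape=___[1]1001   (s0,1)→(s0,#,R)
state=s0 head=1 tape=___#[1]001   (s0,1)→(s0,#,R)
state=s0 head=2 tape=___##[0]01   (s0,0)→(s1,0,L)
state=s1 head=1 tape=___#[#]001   (s1,#)→(s1,0,L)
state=s1 head=0 tape=___[#]0001   (s1,#)→(s1,0,L)
state=s1 head=-1 tape=__[_]00001   (s1,_)→(s2,1,L)
state=s2 head=-2 tape=_[_]100001   (s2,_)→(s3,_,L)
state=s3 head=-3 tape=[_]_100001   (s3,_)→(s3,_,R)
state=s3 head=-2 tape=_[_]100001   (s3,_)→(s3,_,R)
state=s3 head=-1 tape=__[1]00001   (s3,1)→(s2,1,L)
state=s2 head=-2 tape=_[_]100001   (s2,_)→(s3,_,L)
state=s3 head=-3 tape=[_]_100001   (s3,_)→(s3,_,R)
state=s3 head=-2 tape=_[_]100001   (s3,_)→(s3,_,R)
state=s3 head=-1 tape=__[1]00001   (s3,1)→(s2,1,L)
state=s2 head=-2 tape=_[_]100001   (s2,_)→(s3,_,L)
state=s3 head=-3 tape=[_]_100001   (s3,_)→(s3,_,R)
state=s3 head=-2 tape=_[_]100001   (s3,_)→(s3,_,R)
state=s3 head=-1 tape=__[1]00001   (s3,1)→(s2,1,L)
state=s2 head=-2 tape=_[_]100001
After 18 steps: state s2, head at -2, tape 100001.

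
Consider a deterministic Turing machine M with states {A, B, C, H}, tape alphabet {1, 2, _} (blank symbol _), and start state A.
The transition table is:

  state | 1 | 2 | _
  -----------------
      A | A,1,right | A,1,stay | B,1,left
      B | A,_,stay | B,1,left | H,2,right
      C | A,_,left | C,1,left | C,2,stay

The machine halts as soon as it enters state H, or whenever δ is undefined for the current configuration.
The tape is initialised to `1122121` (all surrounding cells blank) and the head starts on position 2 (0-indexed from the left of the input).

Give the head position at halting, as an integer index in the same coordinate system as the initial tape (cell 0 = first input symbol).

state=A head=2 tape=_11[2]2121_   (A,2)→(A,1,stay)
state=A head=2 tape=_11[1]2121_   (A,1)→(A,1,right)
state=A head=3 tape=_111[2]121_   (A,2)→(A,1,stay)
state=A head=3 tape=_111[1]121_   (A,1)→(A,1,right)
state=A head=4 tape=_1111[1]21_   (A,1)→(A,1,right)
state=A head=5 tape=_11111[2]1_   (A,2)→(A,1,stay)
state=A head=5 tape=_11111[1]1_   (A,1)→(A,1,right)
state=A head=6 tape=_111111[1]_   (A,1)→(A,1,right)
state=A head=7 tape=_1111111[_]   (A,_)→(B,1,left)
state=B head=6 tape=_111111[1]1   (B,1)→(A,_,stay)
state=A head=6 tape=_111111[_]1   (A,_)→(B,1,left)
state=B head=5 tape=_11111[1]11   (B,1)→(A,_,stay)
state=A head=5 tape=_11111[_]11   (A,_)→(B,1,left)
state=B head=4 tape=_1111[1]111   (B,1)→(A,_,stay)
state=A head=4 tape=_1111[_]111   (A,_)→(B,1,left)
state=B head=3 tape=_111[1]1111   (B,1)→(A,_,stay)
state=A head=3 tape=_111[_]1111   (A,_)→(B,1,left)
state=B head=2 tape=_11[1]11111   (B,1)→(A,_,stay)
state=A head=2 tape=_11[_]11111   (A,_)→(B,1,left)
state=B head=1 tape=_1[1]111111   (B,1)→(A,_,stay)
state=A head=1 tape=_1[_]111111   (A,_)→(B,1,left)
state=B head=0 tape=_[1]1111111   (B,1)→(A,_,stay)
state=A head=0 tape=_[_]1111111   (A,_)→(B,1,left)
state=B head=-1 tape=[_]11111111   (B,_)→(H,2,right)
state=H head=0 tape=2[1]1111111
At halt the head is at cell 0.

0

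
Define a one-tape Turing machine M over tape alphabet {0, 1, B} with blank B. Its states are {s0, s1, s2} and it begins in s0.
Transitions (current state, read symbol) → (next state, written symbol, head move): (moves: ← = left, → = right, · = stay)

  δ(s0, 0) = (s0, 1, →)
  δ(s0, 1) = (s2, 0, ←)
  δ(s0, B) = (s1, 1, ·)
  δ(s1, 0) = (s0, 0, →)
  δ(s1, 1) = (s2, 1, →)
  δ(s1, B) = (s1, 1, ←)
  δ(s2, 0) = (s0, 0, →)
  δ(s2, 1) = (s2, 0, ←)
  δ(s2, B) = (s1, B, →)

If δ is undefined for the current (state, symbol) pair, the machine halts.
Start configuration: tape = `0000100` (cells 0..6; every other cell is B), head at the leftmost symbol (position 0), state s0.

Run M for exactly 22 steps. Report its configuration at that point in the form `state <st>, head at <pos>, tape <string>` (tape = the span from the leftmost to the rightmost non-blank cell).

state=s0 head=0 tape=B[0]000100BBB   (s0,0)→(s0,1,→)
state=s0 head=1 tape=B1[0]00100BBB   (s0,0)→(s0,1,→)
state=s0 head=2 tape=B11[0]0100BBB   (s0,0)→(s0,1,→)
state=s0 head=3 tape=B111[0]100BBB   (s0,0)→(s0,1,→)
state=s0 head=4 tape=B1111[1]00BBB   (s0,1)→(s2,0,←)
state=s2 head=3 tape=B111[1]000BBB   (s2,1)→(s2,0,←)
state=s2 head=2 tape=B11[1]0000BBB   (s2,1)→(s2,0,←)
state=s2 head=1 tape=B1[1]00000BBB   (s2,1)→(s2,0,←)
state=s2 head=0 tape=B[1]000000BBB   (s2,1)→(s2,0,←)
state=s2 head=-1 tape=[B]0000000BBB   (s2,B)→(s1,B,→)
state=s1 head=0 tape=B[0]000000BBB   (s1,0)→(s0,0,→)
state=s0 head=1 tape=B0[0]00000BBB   (s0,0)→(s0,1,→)
state=s0 head=2 tape=B01[0]0000BBB   (s0,0)→(s0,1,→)
state=s0 head=3 tape=B011[0]000BBB   (s0,0)→(s0,1,→)
state=s0 head=4 tape=B0111[0]00BBB   (s0,0)→(s0,1,→)
state=s0 head=5 tape=B01111[0]0BBB   (s0,0)→(s0,1,→)
state=s0 head=6 tape=B011111[0]BBB   (s0,0)→(s0,1,→)
state=s0 head=7 tape=B0111111[B]BB   (s0,B)→(s1,1,·)
state=s1 head=7 tape=B0111111[1]BB   (s1,1)→(s2,1,→)
state=s2 head=8 tape=B01111111[B]B   (s2,B)→(s1,B,→)
state=s1 head=9 tape=B01111111B[B]   (s1,B)→(s1,1,←)
state=s1 head=8 tape=B01111111[B]1   (s1,B)→(s1,1,←)
state=s1 head=7 tape=B0111111[1]11
After 22 steps: state s1, head at 7, tape 0111111111.

state s1, head at 7, tape 0111111111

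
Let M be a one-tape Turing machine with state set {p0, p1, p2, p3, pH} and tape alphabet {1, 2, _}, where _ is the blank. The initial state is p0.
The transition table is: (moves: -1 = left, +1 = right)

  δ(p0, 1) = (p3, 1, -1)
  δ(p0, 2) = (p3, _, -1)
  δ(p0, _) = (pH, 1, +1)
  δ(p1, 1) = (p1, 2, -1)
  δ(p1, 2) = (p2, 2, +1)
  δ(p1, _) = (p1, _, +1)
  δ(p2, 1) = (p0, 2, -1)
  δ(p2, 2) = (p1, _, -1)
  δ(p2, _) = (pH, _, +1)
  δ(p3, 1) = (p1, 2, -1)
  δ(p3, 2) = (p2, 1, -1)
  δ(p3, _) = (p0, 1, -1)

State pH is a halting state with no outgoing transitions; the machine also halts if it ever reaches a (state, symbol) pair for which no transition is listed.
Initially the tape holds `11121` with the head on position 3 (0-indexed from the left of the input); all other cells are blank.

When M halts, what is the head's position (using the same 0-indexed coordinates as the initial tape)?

2

state=p0 head=3 tape=_111[2]1   (p0,2)→(p3,_,-1)
state=p3 head=2 tape=_11[1]_1   (p3,1)→(p1,2,-1)
state=p1 head=1 tape=_1[1]2_1   (p1,1)→(p1,2,-1)
state=p1 head=0 tape=_[1]22_1   (p1,1)→(p1,2,-1)
state=p1 head=-1 tape=[_]222_1   (p1,_)→(p1,_,+1)
state=p1 head=0 tape=_[2]22_1   (p1,2)→(p2,2,+1)
state=p2 head=1 tape=_2[2]2_1   (p2,2)→(p1,_,-1)
state=p1 head=0 tape=_[2]_2_1   (p1,2)→(p2,2,+1)
state=p2 head=1 tape=_2[_]2_1   (p2,_)→(pH,_,+1)
state=pH head=2 tape=_2_[2]_1
At halt the head is at cell 2.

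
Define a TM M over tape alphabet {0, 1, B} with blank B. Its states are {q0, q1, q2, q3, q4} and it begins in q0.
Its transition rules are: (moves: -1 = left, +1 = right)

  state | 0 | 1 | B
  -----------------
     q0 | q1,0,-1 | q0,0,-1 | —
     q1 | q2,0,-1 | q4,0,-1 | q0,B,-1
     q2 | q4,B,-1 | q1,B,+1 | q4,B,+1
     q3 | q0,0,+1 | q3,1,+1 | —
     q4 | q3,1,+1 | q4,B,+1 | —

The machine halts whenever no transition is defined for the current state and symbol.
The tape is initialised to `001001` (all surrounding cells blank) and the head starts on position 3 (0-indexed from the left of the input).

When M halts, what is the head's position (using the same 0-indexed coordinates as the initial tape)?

q0 | 001[0]01   read 0 → write 0, move -1, go to q1
q1 | 00[1]001   read 1 → write 0, move -1, go to q4
q4 | 0[0]0001   read 0 → write 1, move +1, go to q3
q3 | 01[0]001   read 0 → write 0, move +1, go to q0
q0 | 010[0]01   read 0 → write 0, move -1, go to q1
q1 | 01[0]001   read 0 → write 0, move -1, go to q2
q2 | 0[1]0001   read 1 → write B, move +1, go to q1
q1 | 0B[0]001   read 0 → write 0, move -1, go to q2
q2 | 0[B]0001   read B → write B, move +1, go to q4
q4 | 0B[0]001   read 0 → write 1, move +1, go to q3
q3 | 0B1[0]01   read 0 → write 0, move +1, go to q0
q0 | 0B10[0]1   read 0 → write 0, move -1, go to q1
q1 | 0B1[0]01   read 0 → write 0, move -1, go to q2
q2 | 0B[1]001   read 1 → write B, move +1, go to q1
q1 | 0BB[0]01   read 0 → write 0, move -1, go to q2
q2 | 0B[B]001   read B → write B, move +1, go to q4
q4 | 0BB[0]01   read 0 → write 1, move +1, go to q3
q3 | 0BB1[0]1   read 0 → write 0, move +1, go to q0
q0 | 0BB10[1]   read 1 → write 0, move -1, go to q0
q0 | 0BB1[0]0   read 0 → write 0, move -1, go to q1
q1 | 0BB[1]00   read 1 → write 0, move -1, go to q4
q4 | 0B[B]000
At halt the head is at cell 2.

2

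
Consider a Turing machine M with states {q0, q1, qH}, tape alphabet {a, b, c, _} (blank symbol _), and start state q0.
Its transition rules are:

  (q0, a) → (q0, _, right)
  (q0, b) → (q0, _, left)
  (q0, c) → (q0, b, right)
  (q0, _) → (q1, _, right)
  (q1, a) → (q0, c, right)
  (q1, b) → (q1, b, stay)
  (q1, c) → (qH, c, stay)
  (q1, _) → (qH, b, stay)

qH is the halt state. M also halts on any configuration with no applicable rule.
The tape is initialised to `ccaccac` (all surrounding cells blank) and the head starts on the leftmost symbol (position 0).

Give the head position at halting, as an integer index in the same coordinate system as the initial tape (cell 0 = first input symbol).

state=q0 head=0 tape=[c]caccac__   (q0,c)→(q0,b,right)
state=q0 head=1 tape=b[c]accac__   (q0,c)→(q0,b,right)
state=q0 head=2 tape=bb[a]ccac__   (q0,a)→(q0,_,right)
state=q0 head=3 tape=bb_[c]cac__   (q0,c)→(q0,b,right)
state=q0 head=4 tape=bb_b[c]ac__   (q0,c)→(q0,b,right)
state=q0 head=5 tape=bb_bb[a]c__   (q0,a)→(q0,_,right)
state=q0 head=6 tape=bb_bb_[c]__   (q0,c)→(q0,b,right)
state=q0 head=7 tape=bb_bb_b[_]_   (q0,_)→(q1,_,right)
state=q1 head=8 tape=bb_bb_b_[_]   (q1,_)→(qH,b,stay)
state=qH head=8 tape=bb_bb_b_[b]
At halt the head is at cell 8.

8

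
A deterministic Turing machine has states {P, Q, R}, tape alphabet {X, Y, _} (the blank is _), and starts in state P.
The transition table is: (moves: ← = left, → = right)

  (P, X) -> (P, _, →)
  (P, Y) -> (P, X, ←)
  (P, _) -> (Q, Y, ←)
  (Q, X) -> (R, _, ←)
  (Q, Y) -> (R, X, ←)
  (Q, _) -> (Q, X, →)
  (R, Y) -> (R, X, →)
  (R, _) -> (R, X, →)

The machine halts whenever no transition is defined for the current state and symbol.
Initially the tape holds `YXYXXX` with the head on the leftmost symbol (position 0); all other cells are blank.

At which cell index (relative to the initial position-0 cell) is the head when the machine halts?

state=P head=0 tape=__[Y]XYXXX   (P,Y)→(P,X,←)
state=P head=-1 tape=_[_]XXYXXX   (P,_)→(Q,Y,←)
state=Q head=-2 tape=[_]YXXYXXX   (Q,_)→(Q,X,→)
state=Q head=-1 tape=X[Y]XXYXXX   (Q,Y)→(R,X,←)
state=R head=-2 tape=[X]XXXYXXX
At halt the head is at cell -2.

-2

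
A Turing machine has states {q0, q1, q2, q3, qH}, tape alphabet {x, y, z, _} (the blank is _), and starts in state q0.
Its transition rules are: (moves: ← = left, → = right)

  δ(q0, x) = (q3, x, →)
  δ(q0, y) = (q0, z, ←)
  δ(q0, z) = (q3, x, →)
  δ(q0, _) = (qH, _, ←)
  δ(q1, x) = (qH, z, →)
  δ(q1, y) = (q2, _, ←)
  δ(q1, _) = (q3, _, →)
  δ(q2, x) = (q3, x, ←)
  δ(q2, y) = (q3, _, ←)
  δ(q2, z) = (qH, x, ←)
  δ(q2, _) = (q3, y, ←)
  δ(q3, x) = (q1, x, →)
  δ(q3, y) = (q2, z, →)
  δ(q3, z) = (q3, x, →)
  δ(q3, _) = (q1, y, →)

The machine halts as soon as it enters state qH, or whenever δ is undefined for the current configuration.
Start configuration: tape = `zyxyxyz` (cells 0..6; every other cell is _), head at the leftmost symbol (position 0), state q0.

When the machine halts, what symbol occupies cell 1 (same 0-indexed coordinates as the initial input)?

x

state=q0 head=0 tape=[z]yxyxyz   (q0,z)→(q3,x,→)
state=q3 head=1 tape=x[y]xyxyz   (q3,y)→(q2,z,→)
state=q2 head=2 tape=xz[x]yxyz   (q2,x)→(q3,x,←)
state=q3 head=1 tape=x[z]xyxyz   (q3,z)→(q3,x,→)
state=q3 head=2 tape=xx[x]yxyz   (q3,x)→(q1,x,→)
state=q1 head=3 tape=xxx[y]xyz   (q1,y)→(q2,_,←)
state=q2 head=2 tape=xx[x]_xyz   (q2,x)→(q3,x,←)
state=q3 head=1 tape=x[x]x_xyz   (q3,x)→(q1,x,→)
state=q1 head=2 tape=xx[x]_xyz   (q1,x)→(qH,z,→)
state=qH head=3 tape=xxz[_]xyz
Cell 1 holds x when M halts.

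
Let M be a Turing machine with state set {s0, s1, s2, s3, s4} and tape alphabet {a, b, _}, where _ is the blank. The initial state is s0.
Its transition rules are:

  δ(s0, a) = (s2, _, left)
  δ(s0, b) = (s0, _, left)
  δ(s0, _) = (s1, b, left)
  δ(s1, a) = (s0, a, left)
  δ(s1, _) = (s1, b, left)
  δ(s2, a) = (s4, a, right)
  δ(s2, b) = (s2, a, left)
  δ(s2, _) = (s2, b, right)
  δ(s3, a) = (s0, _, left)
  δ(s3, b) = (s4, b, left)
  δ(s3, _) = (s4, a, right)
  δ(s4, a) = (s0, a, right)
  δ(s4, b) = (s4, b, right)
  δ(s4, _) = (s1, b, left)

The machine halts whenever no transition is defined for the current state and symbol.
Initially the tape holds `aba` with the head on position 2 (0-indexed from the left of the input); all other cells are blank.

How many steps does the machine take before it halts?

12

state=s0 head=2 tape=_ab[a]_   (s0,a)→(s2,_,left)
state=s2 head=1 tape=_a[b]__   (s2,b)→(s2,a,left)
state=s2 head=0 tape=_[a]a__   (s2,a)→(s4,a,right)
state=s4 head=1 tape=_a[a]__   (s4,a)→(s0,a,right)
state=s0 head=2 tape=_aa[_]_   (s0,_)→(s1,b,left)
state=s1 head=1 tape=_a[a]b_   (s1,a)→(s0,a,left)
state=s0 head=0 tape=_[a]ab_   (s0,a)→(s2,_,left)
state=s2 head=-1 tape=[_]_ab_   (s2,_)→(s2,b,right)
state=s2 head=0 tape=b[_]ab_   (s2,_)→(s2,b,right)
state=s2 head=1 tape=bb[a]b_   (s2,a)→(s4,a,right)
state=s4 head=2 tape=bba[b]_   (s4,b)→(s4,b,right)
state=s4 head=3 tape=bbab[_]   (s4,_)→(s1,b,left)
state=s1 head=2 tape=bba[b]b
M halts after 12 transitions.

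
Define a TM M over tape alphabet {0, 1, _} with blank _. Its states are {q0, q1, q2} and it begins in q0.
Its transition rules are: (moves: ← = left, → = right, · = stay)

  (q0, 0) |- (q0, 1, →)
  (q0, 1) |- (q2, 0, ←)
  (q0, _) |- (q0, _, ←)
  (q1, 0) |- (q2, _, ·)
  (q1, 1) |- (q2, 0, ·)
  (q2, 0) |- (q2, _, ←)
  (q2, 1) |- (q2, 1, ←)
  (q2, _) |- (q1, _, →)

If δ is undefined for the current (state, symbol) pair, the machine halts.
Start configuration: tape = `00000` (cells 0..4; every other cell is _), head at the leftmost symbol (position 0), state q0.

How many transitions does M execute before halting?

15

state=q0 head=0 tape=_[0]0000_   (q0,0)→(q0,1,→)
state=q0 head=1 tape=_1[0]000_   (q0,0)→(q0,1,→)
state=q0 head=2 tape=_11[0]00_   (q0,0)→(q0,1,→)
state=q0 head=3 tape=_111[0]0_   (q0,0)→(q0,1,→)
state=q0 head=4 tape=_1111[0]_   (q0,0)→(q0,1,→)
state=q0 head=5 tape=_11111[_]   (q0,_)→(q0,_,←)
state=q0 head=4 tape=_1111[1]_   (q0,1)→(q2,0,←)
state=q2 head=3 tape=_111[1]0_   (q2,1)→(q2,1,←)
state=q2 head=2 tape=_11[1]10_   (q2,1)→(q2,1,←)
state=q2 head=1 tape=_1[1]110_   (q2,1)→(q2,1,←)
state=q2 head=0 tape=_[1]1110_   (q2,1)→(q2,1,←)
state=q2 head=-1 tape=[_]11110_   (q2,_)→(q1,_,→)
state=q1 head=0 tape=_[1]1110_   (q1,1)→(q2,0,·)
state=q2 head=0 tape=_[0]1110_   (q2,0)→(q2,_,←)
state=q2 head=-1 tape=[_]_1110_   (q2,_)→(q1,_,→)
state=q1 head=0 tape=_[_]1110_
M halts after 15 transitions.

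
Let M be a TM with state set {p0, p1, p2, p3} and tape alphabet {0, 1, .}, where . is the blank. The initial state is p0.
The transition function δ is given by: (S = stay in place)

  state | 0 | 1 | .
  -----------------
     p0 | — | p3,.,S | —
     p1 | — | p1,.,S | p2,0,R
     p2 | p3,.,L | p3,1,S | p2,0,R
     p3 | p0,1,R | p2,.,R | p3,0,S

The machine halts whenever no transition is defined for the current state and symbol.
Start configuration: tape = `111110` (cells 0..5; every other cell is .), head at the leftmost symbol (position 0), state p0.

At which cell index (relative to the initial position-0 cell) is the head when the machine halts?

p0 | [1]11110   read 1 → write ., move S, go to p3
p3 | [.]11110   read . → write 0, move S, go to p3
p3 | [0]11110   read 0 → write 1, move R, go to p0
p0 | 1[1]1110   read 1 → write ., move S, go to p3
p3 | 1[.]1110   read . → write 0, move S, go to p3
p3 | 1[0]1110   read 0 → write 1, move R, go to p0
p0 | 11[1]110   read 1 → write ., move S, go to p3
p3 | 11[.]110   read . → write 0, move S, go to p3
p3 | 11[0]110   read 0 → write 1, move R, go to p0
p0 | 111[1]10   read 1 → write ., move S, go to p3
p3 | 111[.]10   read . → write 0, move S, go to p3
p3 | 111[0]10   read 0 → write 1, move R, go to p0
p0 | 1111[1]0   read 1 → write ., move S, go to p3
p3 | 1111[.]0   read . → write 0, move S, go to p3
p3 | 1111[0]0   read 0 → write 1, move R, go to p0
p0 | 11111[0]
At halt the head is at cell 5.

5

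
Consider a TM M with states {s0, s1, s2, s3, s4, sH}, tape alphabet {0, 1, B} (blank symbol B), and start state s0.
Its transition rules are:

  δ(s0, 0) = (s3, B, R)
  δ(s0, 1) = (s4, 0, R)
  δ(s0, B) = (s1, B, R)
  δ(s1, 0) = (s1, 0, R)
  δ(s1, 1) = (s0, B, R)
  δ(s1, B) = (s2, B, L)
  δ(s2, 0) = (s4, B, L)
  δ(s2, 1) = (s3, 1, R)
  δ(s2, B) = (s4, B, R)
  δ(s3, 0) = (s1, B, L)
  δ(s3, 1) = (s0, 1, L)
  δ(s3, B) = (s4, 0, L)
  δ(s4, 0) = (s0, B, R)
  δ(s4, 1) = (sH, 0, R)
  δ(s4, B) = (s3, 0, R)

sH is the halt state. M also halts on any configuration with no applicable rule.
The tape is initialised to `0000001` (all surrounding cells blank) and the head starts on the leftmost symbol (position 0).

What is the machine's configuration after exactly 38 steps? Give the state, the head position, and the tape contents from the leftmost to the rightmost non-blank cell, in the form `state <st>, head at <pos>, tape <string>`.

state=s0 head=0 tape=B[0]000001   (s0,0)→(s3,B,R)
state=s3 head=1 tape=BB[0]00001   (s3,0)→(s1,B,L)
state=s1 head=0 tape=B[B]B00001   (s1,B)→(s2,B,L)
state=s2 head=-1 tape=[B]BB00001   (s2,B)→(s4,B,R)
state=s4 head=0 tape=B[B]B00001   (s4,B)→(s3,0,R)
state=s3 head=1 tape=B0[B]00001   (s3,B)→(s4,0,L)
state=s4 head=0 tape=B[0]000001   (s4,0)→(s0,B,R)
state=s0 head=1 tape=BB[0]00001   (s0,0)→(s3,B,R)
state=s3 head=2 tape=BBB[0]0001   (s3,0)→(s1,B,L)
state=s1 head=1 tape=BB[B]B0001   (s1,B)→(s2,B,L)
state=s2 head=0 tape=B[B]BB0001   (s2,B)→(s4,B,R)
state=s4 head=1 tape=BB[B]B0001   (s4,B)→(s3,0,R)
state=s3 head=2 tape=BB0[B]0001   (s3,B)→(s4,0,L)
state=s4 head=1 tape=BB[0]00001   (s4,0)→(s0,B,R)
state=s0 head=2 tape=BBB[0]0001   (s0,0)→(s3,B,R)
state=s3 head=3 tape=BBBB[0]001   (s3,0)→(s1,B,L)
state=s1 head=2 tape=BBB[B]B001   (s1,B)→(s2,B,L)
state=s2 head=1 tape=BB[B]BB001   (s2,B)→(s4,B,R)
state=s4 head=2 tape=BBB[B]B001   (s4,B)→(s3,0,R)
state=s3 head=3 tape=BBB0[B]001   (s3,B)→(s4,0,L)
state=s4 head=2 tape=BBB[0]0001   (s4,0)→(s0,B,R)
state=s0 head=3 tape=BBBB[0]001   (s0,0)→(s3,B,R)
state=s3 head=4 tape=BBBBB[0]01   (s3,0)→(s1,B,L)
state=s1 head=3 tape=BBBB[B]B01   (s1,B)→(s2,B,L)
state=s2 head=2 tape=BBB[B]BB01   (s2,B)→(s4,B,R)
state=s4 head=3 tape=BBBB[B]B01   (s4,B)→(s3,0,R)
state=s3 head=4 tape=BBBB0[B]01   (s3,B)→(s4,0,L)
state=s4 head=3 tape=BBBB[0]001   (s4,0)→(s0,B,R)
state=s0 head=4 tape=BBBBB[0]01   (s0,0)→(s3,B,R)
state=s3 head=5 tape=BBBBBB[0]1   (s3,0)→(s1,B,L)
state=s1 head=4 tape=BBBBB[B]B1   (s1,B)→(s2,B,L)
state=s2 head=3 tape=BBBB[B]BB1   (s2,B)→(s4,B,R)
state=s4 head=4 tape=BBBBB[B]B1   (s4,B)→(s3,0,R)
state=s3 head=5 tape=BBBBB0[B]1   (s3,B)→(s4,0,L)
state=s4 head=4 tape=BBBBB[0]01   (s4,0)→(s0,B,R)
state=s0 head=5 tape=BBBBBB[0]1   (s0,0)→(s3,B,R)
state=s3 head=6 tape=BBBBBBB[1]   (s3,1)→(s0,1,L)
state=s0 head=5 tape=BBBBBB[B]1   (s0,B)→(s1,B,R)
state=s1 head=6 tape=BBBBBBB[1]
After 38 steps: state s1, head at 6, tape 1.

state s1, head at 6, tape 1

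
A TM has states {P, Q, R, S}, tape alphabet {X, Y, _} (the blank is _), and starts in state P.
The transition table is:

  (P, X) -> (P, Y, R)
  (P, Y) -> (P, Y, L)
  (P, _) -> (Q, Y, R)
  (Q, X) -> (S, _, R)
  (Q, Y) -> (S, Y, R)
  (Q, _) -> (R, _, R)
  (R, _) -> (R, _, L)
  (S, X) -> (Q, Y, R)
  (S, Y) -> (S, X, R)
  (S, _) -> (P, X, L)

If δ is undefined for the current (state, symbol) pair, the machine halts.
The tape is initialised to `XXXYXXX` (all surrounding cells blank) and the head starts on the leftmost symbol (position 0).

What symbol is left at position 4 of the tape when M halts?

P | _[X]XXYXXX__   read X → write Y, move R, go to P
P | _Y[X]XYXXX__   read X → write Y, move R, go to P
P | _YY[X]YXXX__   read X → write Y, move R, go to P
P | _YYY[Y]XXX__   read Y → write Y, move L, go to P
P | _YY[Y]YXXX__   read Y → write Y, move L, go to P
P | _Y[Y]YYXXX__   read Y → write Y, move L, go to P
P | _[Y]YYYXXX__   read Y → write Y, move L, go to P
P | [_]YYYYXXX__   read _ → write Y, move R, go to Q
Q | Y[Y]YYYXXX__   read Y → write Y, move R, go to S
S | YY[Y]YYXXX__   read Y → write X, move R, go to S
S | YYX[Y]YXXX__   read Y → write X, move R, go to S
S | YYXX[Y]XXX__   read Y → write X, move R, go to S
S | YYXXX[X]XX__   read X → write Y, move R, go to Q
Q | YYXXXY[X]X__   read X → write _, move R, go to S
S | YYXXXY_[X]__   read X → write Y, move R, go to Q
Q | YYXXXY_Y[_]_   read _ → write _, move R, go to R
R | YYXXXY_Y_[_]   read _ → write _, move L, go to R
R | YYXXXY_Y[_]_   read _ → write _, move L, go to R
R | YYXXXY_[Y]__
Cell 4 holds Y when M halts.

Y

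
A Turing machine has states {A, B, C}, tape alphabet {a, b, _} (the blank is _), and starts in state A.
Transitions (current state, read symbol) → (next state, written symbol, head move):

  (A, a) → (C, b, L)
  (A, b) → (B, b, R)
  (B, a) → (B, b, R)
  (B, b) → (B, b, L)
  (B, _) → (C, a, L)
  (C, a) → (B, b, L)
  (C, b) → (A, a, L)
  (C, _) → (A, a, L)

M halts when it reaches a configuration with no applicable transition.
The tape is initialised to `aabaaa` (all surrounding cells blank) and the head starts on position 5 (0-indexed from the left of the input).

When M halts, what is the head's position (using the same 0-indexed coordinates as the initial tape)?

-3

A | ___aabaa[a]   read a → write b, move L, go to C
C | ___aaba[a]b   read a → write b, move L, go to B
B | ___aab[a]bb   read a → write b, move R, go to B
B | ___aabb[b]b   read b → write b, move L, go to B
B | ___aab[b]bb   read b → write b, move L, go to B
B | ___aa[b]bbb   read b → write b, move L, go to B
B | ___a[a]bbbb   read a → write b, move R, go to B
B | ___ab[b]bbb   read b → write b, move L, go to B
B | ___a[b]bbbb   read b → write b, move L, go to B
B | ___[a]bbbbb   read a → write b, move R, go to B
B | ___b[b]bbbb   read b → write b, move L, go to B
B | ___[b]bbbbb   read b → write b, move L, go to B
B | __[_]bbbbbb   read _ → write a, move L, go to C
C | _[_]abbbbbb   read _ → write a, move L, go to A
A | [_]aabbbbbb
At halt the head is at cell -3.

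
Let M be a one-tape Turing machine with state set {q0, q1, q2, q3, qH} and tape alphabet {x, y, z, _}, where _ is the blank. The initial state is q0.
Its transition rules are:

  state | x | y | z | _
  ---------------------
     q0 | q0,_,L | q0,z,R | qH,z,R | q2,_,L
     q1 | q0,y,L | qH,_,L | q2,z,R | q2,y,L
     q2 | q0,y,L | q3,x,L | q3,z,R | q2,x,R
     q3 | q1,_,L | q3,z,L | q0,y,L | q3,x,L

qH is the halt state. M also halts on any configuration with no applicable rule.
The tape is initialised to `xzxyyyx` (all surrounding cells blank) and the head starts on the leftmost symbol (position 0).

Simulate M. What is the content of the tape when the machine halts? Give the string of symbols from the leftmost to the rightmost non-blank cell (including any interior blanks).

state=q0 head=0 tape=__[x]zxyyyx   (q0,x)→(q0,_,L)
state=q0 head=-1 tape=_[_]_zxyyyx   (q0,_)→(q2,_,L)
state=q2 head=-2 tape=[_]__zxyyyx   (q2,_)→(q2,x,R)
state=q2 head=-1 tape=x[_]_zxyyyx   (q2,_)→(q2,x,R)
state=q2 head=0 tape=xx[_]zxyyyx   (q2,_)→(q2,x,R)
state=q2 head=1 tape=xxx[z]xyyyx   (q2,z)→(q3,z,R)
state=q3 head=2 tape=xxxz[x]yyyx   (q3,x)→(q1,_,L)
state=q1 head=1 tape=xxx[z]_yyyx   (q1,z)→(q2,z,R)
state=q2 head=2 tape=xxxz[_]yyyx   (q2,_)→(q2,x,R)
state=q2 head=3 tape=xxxzx[y]yyx   (q2,y)→(q3,x,L)
state=q3 head=2 tape=xxxz[x]xyyx   (q3,x)→(q1,_,L)
state=q1 head=1 tape=xxx[z]_xyyx   (q1,z)→(q2,z,R)
state=q2 head=2 tape=xxxz[_]xyyx   (q2,_)→(q2,x,R)
state=q2 head=3 tape=xxxzx[x]yyx   (q2,x)→(q0,y,L)
state=q0 head=2 tape=xxxz[x]yyyx   (q0,x)→(q0,_,L)
state=q0 head=1 tape=xxx[z]_yyyx   (q0,z)→(qH,z,R)
state=qH head=2 tape=xxxz[_]yyyx
The non-blank tape span at halt is xxxz_yyyx.

xxxz_yyyx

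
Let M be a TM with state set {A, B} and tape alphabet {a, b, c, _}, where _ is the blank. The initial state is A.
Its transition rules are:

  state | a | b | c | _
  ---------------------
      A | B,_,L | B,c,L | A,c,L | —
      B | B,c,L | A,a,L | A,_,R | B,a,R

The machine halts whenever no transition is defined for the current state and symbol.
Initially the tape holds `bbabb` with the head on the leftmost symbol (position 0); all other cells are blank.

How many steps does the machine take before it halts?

17

state=A head=0 tape=__[b]babb   (A,b)→(B,c,L)
state=B head=-1 tape=_[_]cbabb   (B,_)→(B,a,R)
state=B head=0 tape=_a[c]babb   (B,c)→(A,_,R)
state=A head=1 tape=_a_[b]abb   (A,b)→(B,c,L)
state=B head=0 tape=_a[_]cabb   (B,_)→(B,a,R)
state=B head=1 tape=_aa[c]abb   (B,c)→(A,_,R)
state=A head=2 tape=_aa_[a]bb   (A,a)→(B,_,L)
state=B head=1 tape=_aa[_]_bb   (B,_)→(B,a,R)
state=B head=2 tape=_aaa[_]bb   (B,_)→(B,a,R)
state=B head=3 tape=_aaaa[b]b   (B,b)→(A,a,L)
state=A head=2 tape=_aaa[a]ab   (A,a)→(B,_,L)
state=B head=1 tape=_aa[a]_ab   (B,a)→(B,c,L)
state=B head=0 tape=_a[a]c_ab   (B,a)→(B,c,L)
state=B head=-1 tape=_[a]cc_ab   (B,a)→(B,c,L)
state=B head=-2 tape=[_]ccc_ab   (B,_)→(B,a,R)
state=B head=-1 tape=a[c]cc_ab   (B,c)→(A,_,R)
state=A head=0 tape=a_[c]c_ab   (A,c)→(A,c,L)
state=A head=-1 tape=a[_]cc_ab
M halts after 17 transitions.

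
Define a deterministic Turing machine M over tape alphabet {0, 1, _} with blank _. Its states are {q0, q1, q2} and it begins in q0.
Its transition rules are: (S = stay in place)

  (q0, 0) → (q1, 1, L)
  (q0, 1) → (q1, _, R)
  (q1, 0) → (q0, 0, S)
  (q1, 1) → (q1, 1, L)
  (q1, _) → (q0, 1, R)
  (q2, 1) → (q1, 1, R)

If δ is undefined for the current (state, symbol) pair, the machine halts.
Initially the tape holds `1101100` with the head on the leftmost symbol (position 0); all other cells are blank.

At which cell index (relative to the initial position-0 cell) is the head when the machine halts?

8

state=q0 head=0 tape=[1]101100__   (q0,1)→(q1,_,R)
state=q1 head=1 tape=_[1]01100__   (q1,1)→(q1,1,L)
state=q1 head=0 tape=[_]101100__   (q1,_)→(q0,1,R)
state=q0 head=1 tape=1[1]01100__   (q0,1)→(q1,_,R)
state=q1 head=2 tape=1_[0]1100__   (q1,0)→(q0,0,S)
state=q0 head=2 tape=1_[0]1100__   (q0,0)→(q1,1,L)
state=q1 head=1 tape=1[_]11100__   (q1,_)→(q0,1,R)
state=q0 head=2 tape=11[1]1100__   (q0,1)→(q1,_,R)
state=q1 head=3 tape=11_[1]100__   (q1,1)→(q1,1,L)
state=q1 head=2 tape=11[_]1100__   (q1,_)→(q0,1,R)
state=q0 head=3 tape=111[1]100__   (q0,1)→(q1,_,R)
state=q1 head=4 tape=111_[1]00__   (q1,1)→(q1,1,L)
state=q1 head=3 tape=111[_]100__   (q1,_)→(q0,1,R)
state=q0 head=4 tape=1111[1]00__   (q0,1)→(q1,_,R)
state=q1 head=5 tape=1111_[0]0__   (q1,0)→(q0,0,S)
state=q0 head=5 tape=1111_[0]0__   (q0,0)→(q1,1,L)
state=q1 head=4 tape=1111[_]10__   (q1,_)→(q0,1,R)
state=q0 head=5 tape=11111[1]0__   (q0,1)→(q1,_,R)
state=q1 head=6 tape=11111_[0]__   (q1,0)→(q0,0,S)
state=q0 head=6 tape=11111_[0]__   (q0,0)→(q1,1,L)
state=q1 head=5 tape=11111[_]1__   (q1,_)→(q0,1,R)
state=q0 head=6 tape=111111[1]__   (q0,1)→(q1,_,R)
state=q1 head=7 tape=111111_[_]_   (q1,_)→(q0,1,R)
state=q0 head=8 tape=111111_1[_]
At halt the head is at cell 8.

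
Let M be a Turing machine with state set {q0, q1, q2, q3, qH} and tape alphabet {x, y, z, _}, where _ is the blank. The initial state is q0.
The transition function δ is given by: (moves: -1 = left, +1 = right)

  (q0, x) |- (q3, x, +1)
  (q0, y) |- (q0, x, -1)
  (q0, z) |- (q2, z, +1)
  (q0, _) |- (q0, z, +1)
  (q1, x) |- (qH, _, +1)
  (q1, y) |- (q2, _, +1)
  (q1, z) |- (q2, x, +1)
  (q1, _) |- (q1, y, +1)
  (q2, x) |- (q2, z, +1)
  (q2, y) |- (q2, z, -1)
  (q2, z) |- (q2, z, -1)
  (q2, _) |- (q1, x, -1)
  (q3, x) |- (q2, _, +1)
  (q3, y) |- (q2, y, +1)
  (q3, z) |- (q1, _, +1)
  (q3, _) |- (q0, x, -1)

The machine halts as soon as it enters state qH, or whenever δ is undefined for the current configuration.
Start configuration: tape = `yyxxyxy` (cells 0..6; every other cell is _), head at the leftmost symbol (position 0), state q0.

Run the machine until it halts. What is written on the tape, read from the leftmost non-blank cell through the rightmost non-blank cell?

y_zzzzzzxy

q0 | ___[y]yxxyxy   read y → write x, move -1, go to q0
q0 | __[_]xyxxyxy   read _ → write z, move +1, go to q0
q0 | __z[x]yxxyxy   read x → write x, move +1, go to q3
q3 | __zx[y]xxyxy   read y → write y, move +1, go to q2
q2 | __zxy[x]xyxy   read x → write z, move +1, go to q2
q2 | __zxyz[x]yxy   read x → write z, move +1, go to q2
q2 | __zxyzz[y]xy   read y → write z, move -1, go to q2
q2 | __zxyz[z]zxy   read z → write z, move -1, go to q2
q2 | __zxy[z]zzxy   read z → write z, move -1, go to q2
q2 | __zx[y]zzzxy   read y → write z, move -1, go to q2
q2 | __z[x]zzzzxy   read x → write z, move +1, go to q2
q2 | __zz[z]zzzxy   read z → write z, move -1, go to q2
q2 | __z[z]zzzzxy   read z → write z, move -1, go to q2
q2 | __[z]zzzzzxy   read z → write z, move -1, go to q2
q2 | _[_]zzzzzzxy   read _ → write x, move -1, go to q1
q1 | [_]xzzzzzzxy   read _ → write y, move +1, go to q1
q1 | y[x]zzzzzzxy   read x → write _, move +1, go to qH
qH | y_[z]zzzzzxy
The non-blank tape span at halt is y_zzzzzzxy.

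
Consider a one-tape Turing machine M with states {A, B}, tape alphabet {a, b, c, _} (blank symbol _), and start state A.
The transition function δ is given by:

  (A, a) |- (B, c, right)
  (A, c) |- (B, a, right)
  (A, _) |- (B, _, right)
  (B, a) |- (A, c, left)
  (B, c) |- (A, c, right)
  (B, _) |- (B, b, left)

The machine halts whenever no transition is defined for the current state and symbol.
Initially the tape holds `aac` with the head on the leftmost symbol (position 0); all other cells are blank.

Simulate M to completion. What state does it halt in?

state=A head=0 tape=[a]ac_   (A,a)→(B,c,right)
state=B head=1 tape=c[a]c_   (B,a)→(A,c,left)
state=A head=0 tape=[c]cc_   (A,c)→(B,a,right)
state=B head=1 tape=a[c]c_   (B,c)→(A,c,right)
state=A head=2 tape=ac[c]_   (A,c)→(B,a,right)
state=B head=3 tape=aca[_]   (B,_)→(B,b,left)
state=B head=2 tape=ac[a]b   (B,a)→(A,c,left)
state=A head=1 tape=a[c]cb   (A,c)→(B,a,right)
state=B head=2 tape=aa[c]b   (B,c)→(A,c,right)
state=A head=3 tape=aac[b]
No transition is defined for (A, b); M halts in state A.

A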